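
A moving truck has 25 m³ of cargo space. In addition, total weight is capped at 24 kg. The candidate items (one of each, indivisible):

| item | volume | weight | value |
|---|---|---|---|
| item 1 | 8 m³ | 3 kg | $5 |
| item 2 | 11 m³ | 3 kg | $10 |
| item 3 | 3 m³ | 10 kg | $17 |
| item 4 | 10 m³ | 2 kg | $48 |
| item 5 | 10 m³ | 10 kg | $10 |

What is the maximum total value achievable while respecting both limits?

$75

Feasible sets respecting both limits:
- item 2+item 3+item 4: volume 24, weight 15, value 75
- item 3+item 4+item 5: volume 23, weight 22, value 75
- item 1+item 3+item 4: volume 21, weight 15, value 70
Best: $75.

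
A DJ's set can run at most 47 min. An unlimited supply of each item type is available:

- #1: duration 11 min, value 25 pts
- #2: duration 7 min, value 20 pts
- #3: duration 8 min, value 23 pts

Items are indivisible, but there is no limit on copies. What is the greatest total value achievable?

135 pts

Best value-per-unit is #3 at 23/8; filling with it alone gives 5×23 = 115.
Optimal mix: 1×#2 + 5×#3 → duration 47, value 135.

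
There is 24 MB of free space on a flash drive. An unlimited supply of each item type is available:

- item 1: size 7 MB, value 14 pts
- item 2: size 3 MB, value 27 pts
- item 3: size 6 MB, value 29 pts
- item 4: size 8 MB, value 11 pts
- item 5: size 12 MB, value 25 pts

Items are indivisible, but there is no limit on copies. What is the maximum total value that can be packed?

Best value-per-unit is item 2 at 27/3, and filling with it alone uses size 8×3=24. No mix of the others beats 8×27 = 216.

216 pts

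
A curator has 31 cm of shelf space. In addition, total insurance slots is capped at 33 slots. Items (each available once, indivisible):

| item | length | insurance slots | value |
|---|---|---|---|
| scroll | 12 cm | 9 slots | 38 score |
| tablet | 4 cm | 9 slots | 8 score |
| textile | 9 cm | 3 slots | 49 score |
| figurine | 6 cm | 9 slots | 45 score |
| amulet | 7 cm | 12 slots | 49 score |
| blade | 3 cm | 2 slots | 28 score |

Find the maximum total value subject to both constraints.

171 score

Feasible sets respecting both limits:
- textile+figurine+amulet+blade: length 25, insurance slots 26, value 171
- scroll+textile+amulet+blade: length 31, insurance slots 26, value 164
- scroll+textile+figurine+blade: length 30, insurance slots 23, value 160
Best: 171 score.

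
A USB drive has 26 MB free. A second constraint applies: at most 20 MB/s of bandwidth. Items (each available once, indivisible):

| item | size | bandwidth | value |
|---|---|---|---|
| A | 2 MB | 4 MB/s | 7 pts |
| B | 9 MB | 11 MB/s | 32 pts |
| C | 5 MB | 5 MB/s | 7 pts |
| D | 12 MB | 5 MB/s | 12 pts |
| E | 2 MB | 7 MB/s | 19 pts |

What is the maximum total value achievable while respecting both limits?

Feasible sets respecting both limits:
- A+B+D: size 23, bandwidth 20, value 51
- B+E: size 11, bandwidth 18, value 51
- A+B+C: size 16, bandwidth 20, value 46
- B+D: size 21, bandwidth 16, value 44
Best: 51 pts.

51 pts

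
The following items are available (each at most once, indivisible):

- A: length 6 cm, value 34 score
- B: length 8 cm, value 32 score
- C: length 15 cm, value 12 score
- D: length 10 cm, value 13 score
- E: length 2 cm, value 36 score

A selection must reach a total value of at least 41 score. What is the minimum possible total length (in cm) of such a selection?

8

Subsets with value ≥ 41, sorted by total length:
- A+E: length 8, value 70
- B+E: length 10, value 68
Minimum length: 8 cm.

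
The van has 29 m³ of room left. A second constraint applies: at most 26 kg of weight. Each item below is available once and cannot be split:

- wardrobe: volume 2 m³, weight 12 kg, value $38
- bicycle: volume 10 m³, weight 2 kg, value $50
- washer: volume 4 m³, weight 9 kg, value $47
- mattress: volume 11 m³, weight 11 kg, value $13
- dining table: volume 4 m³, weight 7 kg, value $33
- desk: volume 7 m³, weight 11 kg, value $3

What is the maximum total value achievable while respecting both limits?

$135

Feasible sets respecting both limits:
- wardrobe+bicycle+washer: volume 16, weight 23, value 135
- bicycle+washer+dining table: volume 18, weight 18, value 130
- wardrobe+bicycle+dining table: volume 16, weight 21, value 121
- bicycle+washer+mattress: volume 25, weight 22, value 110
Best: $135.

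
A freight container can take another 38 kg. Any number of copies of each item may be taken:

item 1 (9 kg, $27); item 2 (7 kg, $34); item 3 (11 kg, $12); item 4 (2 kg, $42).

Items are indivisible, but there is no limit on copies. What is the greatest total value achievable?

Best value-per-unit is item 4 at 42/2, and filling with it alone uses weight 19×2=38. No mix of the others beats 19×42 = 798.

$798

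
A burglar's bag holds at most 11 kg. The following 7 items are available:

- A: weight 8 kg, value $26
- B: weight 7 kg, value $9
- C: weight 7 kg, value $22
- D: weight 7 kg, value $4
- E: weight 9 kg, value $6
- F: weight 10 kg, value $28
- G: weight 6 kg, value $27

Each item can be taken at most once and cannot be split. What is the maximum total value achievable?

Check high-value combinations within 11 kg:
- F: weight 10, value 28
- G: weight 6, value 27
- A: weight 8, value 26
Best: $28.

$28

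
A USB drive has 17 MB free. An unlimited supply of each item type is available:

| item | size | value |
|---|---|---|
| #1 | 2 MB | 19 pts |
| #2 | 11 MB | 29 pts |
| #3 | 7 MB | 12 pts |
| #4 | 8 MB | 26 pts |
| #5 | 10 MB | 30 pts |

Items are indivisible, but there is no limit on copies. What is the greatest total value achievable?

Best value-per-unit is #1 at 19/2, and filling with it alone uses size 8×2=16. No mix of the others beats 8×19 = 152.

152 pts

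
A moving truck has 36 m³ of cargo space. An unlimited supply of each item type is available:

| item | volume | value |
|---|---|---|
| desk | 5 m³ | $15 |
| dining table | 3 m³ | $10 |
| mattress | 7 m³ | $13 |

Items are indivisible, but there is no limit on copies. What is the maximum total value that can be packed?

Best value-per-unit is dining table at 10/3, and filling with it alone uses volume 12×3=36. No mix of the others beats 12×10 = 120.

$120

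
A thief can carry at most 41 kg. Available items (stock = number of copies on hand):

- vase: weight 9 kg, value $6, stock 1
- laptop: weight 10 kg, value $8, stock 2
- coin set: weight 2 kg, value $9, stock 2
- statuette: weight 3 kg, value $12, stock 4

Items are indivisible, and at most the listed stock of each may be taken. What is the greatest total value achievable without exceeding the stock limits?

Top feasible selections:
- 2×laptop + 2×coin set + 4×statuette: weight 36, value 82
- 1×vase + 1×laptop + 2×coin set + 4×statuette: weight 35, value 80
- 1×laptop + 2×coin set + 4×statuette: weight 26, value 74
- 2×laptop + 1×coin set + 4×statuette: weight 34, value 73
Best: $82.

$82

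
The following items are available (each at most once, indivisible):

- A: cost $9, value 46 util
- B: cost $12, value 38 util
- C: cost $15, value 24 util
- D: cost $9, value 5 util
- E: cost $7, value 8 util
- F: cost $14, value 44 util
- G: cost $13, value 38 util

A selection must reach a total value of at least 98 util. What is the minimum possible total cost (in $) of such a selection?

Subsets with value ≥ 98, sorted by total cost:
- A+E+F: cost 30, value 98
- A+B+G: cost 34, value 122
- A+B+F: cost 35, value 128
- A+F+G: cost 36, value 128
Minimum cost: 30 $.

30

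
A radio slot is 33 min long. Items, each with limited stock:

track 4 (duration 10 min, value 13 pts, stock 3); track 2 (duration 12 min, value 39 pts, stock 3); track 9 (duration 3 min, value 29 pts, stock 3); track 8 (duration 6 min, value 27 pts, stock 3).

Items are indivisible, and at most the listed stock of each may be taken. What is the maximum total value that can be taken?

180 pts

Best selections within duration 33 and stock limits:
- 1×track 2 + 3×track 9 + 2×track 8: duration 33, value 180
- 3×track 9 + 3×track 8: duration 27, value 168
- 2×track 2 + 3×track 9: duration 33, value 165
- 1×track 4 + 3×track 9 + 2×track 8: duration 31, value 154
Best: 180 pts.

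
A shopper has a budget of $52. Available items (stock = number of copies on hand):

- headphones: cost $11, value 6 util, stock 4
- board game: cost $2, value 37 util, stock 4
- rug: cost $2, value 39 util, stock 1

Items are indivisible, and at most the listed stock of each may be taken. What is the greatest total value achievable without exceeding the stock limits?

Best selections within cost 52 and stock limits:
- 3×headphones + 4×board game + 1×rug: cost 43, value 205
- 2×headphones + 4×board game + 1×rug: cost 32, value 199
Best: 205 util.

205 util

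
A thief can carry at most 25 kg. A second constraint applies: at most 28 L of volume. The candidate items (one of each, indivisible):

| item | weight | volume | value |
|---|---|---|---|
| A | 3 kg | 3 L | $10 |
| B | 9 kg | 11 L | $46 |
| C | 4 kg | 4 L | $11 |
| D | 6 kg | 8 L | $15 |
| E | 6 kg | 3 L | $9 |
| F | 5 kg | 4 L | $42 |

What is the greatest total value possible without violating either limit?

Feasible sets respecting both limits:
- B+C+D+F: weight 24, volume 27, value 114
- A+B+D+F: weight 23, volume 26, value 113
- A+B+C+F: weight 21, volume 22, value 109
Best: $114.

$114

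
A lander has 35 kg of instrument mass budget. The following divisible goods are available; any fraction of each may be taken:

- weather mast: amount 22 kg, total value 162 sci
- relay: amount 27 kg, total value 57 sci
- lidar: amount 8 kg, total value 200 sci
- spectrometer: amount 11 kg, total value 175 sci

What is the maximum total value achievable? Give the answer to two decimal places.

492.82

Take in order of value per unit:
- lidar (200/8 per unit): all 8 → value 200, running total 200.00
- spectrometer (175/11 per unit): all 11 → value 175, running total 375.00
- weather mast (162/22 per unit): 16 of 22 → value 16×162/22 = 117.8182, running total 492.82
Total 492.82.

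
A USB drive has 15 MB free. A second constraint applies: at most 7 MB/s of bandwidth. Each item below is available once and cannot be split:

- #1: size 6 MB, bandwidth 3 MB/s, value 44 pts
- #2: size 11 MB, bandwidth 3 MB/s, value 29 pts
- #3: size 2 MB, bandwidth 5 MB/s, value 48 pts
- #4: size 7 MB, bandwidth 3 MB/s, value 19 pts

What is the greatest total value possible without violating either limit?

63 pts

Feasible sets respecting both limits:
- #1+#4: size 13, bandwidth 6, value 63
- #3: size 2, bandwidth 5, value 48
- #1: size 6, bandwidth 3, value 44
Best: 63 pts.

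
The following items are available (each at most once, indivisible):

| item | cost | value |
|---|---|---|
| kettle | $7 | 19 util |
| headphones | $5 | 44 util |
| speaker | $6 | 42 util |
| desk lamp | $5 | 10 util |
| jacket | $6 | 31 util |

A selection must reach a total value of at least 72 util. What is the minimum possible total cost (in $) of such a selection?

Subsets with value ≥ 72, sorted by total cost:
- headphones+speaker: cost 11, value 86
- headphones+jacket: cost 11, value 75
- speaker+jacket: cost 12, value 73
Minimum cost: 11 $.

11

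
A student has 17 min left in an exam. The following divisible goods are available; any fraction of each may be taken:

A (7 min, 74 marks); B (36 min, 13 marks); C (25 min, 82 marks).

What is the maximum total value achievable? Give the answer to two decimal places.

Take in order of value per unit:
- A (74/7 per unit): all 7 → value 74, running total 74.00
- C (82/25 per unit): 10 of 25 → value 10×82/25 = 32.8000, running total 106.80
Total 106.80.

106.80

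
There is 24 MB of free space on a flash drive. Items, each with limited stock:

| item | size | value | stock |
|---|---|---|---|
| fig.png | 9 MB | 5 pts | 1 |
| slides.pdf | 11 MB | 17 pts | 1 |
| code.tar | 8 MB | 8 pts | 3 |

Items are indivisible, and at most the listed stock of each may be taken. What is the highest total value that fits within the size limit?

Best selections within size 24 and stock limits:
- 1×slides.pdf + 1×code.tar: size 19, value 25
- 3×code.tar: size 24, value 24
- 1×fig.png + 1×slides.pdf: size 20, value 22
Best: 25 pts.

25 pts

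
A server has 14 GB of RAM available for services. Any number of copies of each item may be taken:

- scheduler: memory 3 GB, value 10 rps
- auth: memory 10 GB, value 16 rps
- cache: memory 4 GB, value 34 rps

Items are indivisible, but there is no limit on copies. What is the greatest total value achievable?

102 rps

Best value-per-unit is cache at 34/4, and filling with it alone uses memory 3×4=12. No mix of the others beats 3×34 = 102.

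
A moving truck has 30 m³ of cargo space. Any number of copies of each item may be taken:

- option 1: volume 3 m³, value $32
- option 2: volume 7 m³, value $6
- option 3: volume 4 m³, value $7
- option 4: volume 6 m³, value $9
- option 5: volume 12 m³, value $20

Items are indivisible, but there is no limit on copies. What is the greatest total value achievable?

$320

Best value-per-unit is option 1 at 32/3, and filling with it alone uses volume 10×3=30. No mix of the others beats 10×32 = 320.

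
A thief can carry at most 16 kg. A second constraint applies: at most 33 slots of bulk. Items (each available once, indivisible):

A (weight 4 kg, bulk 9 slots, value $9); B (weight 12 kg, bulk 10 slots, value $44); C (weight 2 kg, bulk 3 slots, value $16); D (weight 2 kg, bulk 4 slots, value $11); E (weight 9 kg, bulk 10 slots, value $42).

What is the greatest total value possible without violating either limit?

$71

Feasible sets respecting both limits:
- B+C+D: weight 16, bulk 17, value 71
- C+D+E: weight 13, bulk 17, value 69
- A+C+E: weight 15, bulk 22, value 67
- A+D+E: weight 15, bulk 23, value 62
Best: $71.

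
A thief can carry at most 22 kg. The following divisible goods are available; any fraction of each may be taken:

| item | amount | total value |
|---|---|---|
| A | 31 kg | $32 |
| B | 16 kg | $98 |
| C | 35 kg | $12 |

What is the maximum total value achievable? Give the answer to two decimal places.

Take in order of value per unit:
- B (98/16 per unit): all 16 → value 98, running total 98.00
- A (32/31 per unit): 6 of 31 → value 6×32/31 = 6.1935, running total 104.19
Total 104.19.

104.19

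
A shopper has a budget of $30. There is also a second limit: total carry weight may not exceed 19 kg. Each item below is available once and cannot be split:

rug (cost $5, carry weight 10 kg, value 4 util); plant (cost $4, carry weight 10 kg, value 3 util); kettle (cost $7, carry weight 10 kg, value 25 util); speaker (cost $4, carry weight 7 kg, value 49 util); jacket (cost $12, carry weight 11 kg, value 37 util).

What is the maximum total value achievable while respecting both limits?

86 util

Feasible sets respecting both limits:
- speaker+jacket: cost 16, carry weight 18, value 86
- kettle+speaker: cost 11, carry weight 17, value 74
- rug+speaker: cost 9, carry weight 17, value 53
- plant+speaker: cost 8, carry weight 17, value 52
Best: 86 util.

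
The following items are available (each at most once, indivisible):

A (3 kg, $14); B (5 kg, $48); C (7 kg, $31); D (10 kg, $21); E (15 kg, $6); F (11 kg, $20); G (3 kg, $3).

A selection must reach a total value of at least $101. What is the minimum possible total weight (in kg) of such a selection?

25

Subsets with value ≥ 101, sorted by total weight:
- A+B+C+D: weight 25, value 114
- B+C+D+G: weight 25, value 103
- A+B+C+F: weight 26, value 113
- B+C+F+G: weight 26, value 102
Minimum weight: 25 kg.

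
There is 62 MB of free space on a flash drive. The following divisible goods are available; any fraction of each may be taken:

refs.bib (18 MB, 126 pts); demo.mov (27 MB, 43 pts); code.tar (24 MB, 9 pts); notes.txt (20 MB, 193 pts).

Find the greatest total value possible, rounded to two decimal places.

Take in order of value per unit:
- notes.txt (193/20 per unit): all 20 → value 193, running total 193.00
- refs.bib (126/18 per unit): all 18 → value 126, running total 319.00
- demo.mov (43/27 per unit): 24 of 27 → value 24×43/27 = 38.2222, running total 357.22
Total 357.22.

357.22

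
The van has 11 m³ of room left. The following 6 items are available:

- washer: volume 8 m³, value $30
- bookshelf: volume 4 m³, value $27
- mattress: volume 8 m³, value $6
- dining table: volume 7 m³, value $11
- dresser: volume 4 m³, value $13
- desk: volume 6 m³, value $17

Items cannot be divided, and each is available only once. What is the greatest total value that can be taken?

Check high-value combinations within 11 m³:
- bookshelf+desk: volume 4+6=10, value 27+17=44
- bookshelf+dresser: volume 4+4=8, value 27+13=40
- bookshelf+dining table: volume 4+7=11, value 27+11=38
- washer: volume 8, value 30
- dresser+desk: volume 4+6=10, value 13+17=30
Best: $44.

$44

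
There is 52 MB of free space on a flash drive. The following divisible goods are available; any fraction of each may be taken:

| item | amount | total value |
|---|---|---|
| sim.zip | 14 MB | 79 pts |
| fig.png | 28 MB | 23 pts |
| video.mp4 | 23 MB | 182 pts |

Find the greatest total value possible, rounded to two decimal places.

273.32

Take in order of value per unit:
- video.mp4 (182/23 per unit): all 23 → value 182, running total 182.00
- sim.zip (79/14 per unit): all 14 → value 79, running total 261.00
- fig.png (23/28 per unit): 15 of 28 → value 15×23/28 = 12.3214, running total 273.32
Total 273.32.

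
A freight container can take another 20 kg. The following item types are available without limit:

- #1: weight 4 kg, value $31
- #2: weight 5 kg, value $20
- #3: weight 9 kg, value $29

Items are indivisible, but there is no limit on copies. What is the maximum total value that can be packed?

Best value-per-unit is #1 at 31/4, and filling with it alone uses weight 5×4=20. No mix of the others beats 5×31 = 155.

$155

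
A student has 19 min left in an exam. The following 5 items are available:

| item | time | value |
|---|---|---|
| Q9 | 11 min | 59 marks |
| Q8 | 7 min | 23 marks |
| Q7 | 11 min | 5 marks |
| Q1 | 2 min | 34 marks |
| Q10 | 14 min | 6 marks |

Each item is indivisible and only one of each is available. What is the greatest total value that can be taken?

This is a 0/1 knapsack; check combinations near the capacity.
- Q9+Q1: time 11+2=13, value 59+34=93
- Q9+Q8: time 11+7=18, value 59+23=82
- Q9: time 11, value 59
Best: 93 marks.

93 marks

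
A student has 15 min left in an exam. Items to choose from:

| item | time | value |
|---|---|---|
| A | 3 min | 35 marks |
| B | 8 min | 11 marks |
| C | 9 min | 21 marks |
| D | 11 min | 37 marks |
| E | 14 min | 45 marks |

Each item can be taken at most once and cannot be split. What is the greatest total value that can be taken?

Check high-value combinations within 15 min:
- A+D: time 3+11=14, value 35+37=72
- A+C: time 3+9=12, value 35+21=56
- A+B: time 3+8=11, value 35+11=46
- E: time 14, value 45
Best: 72 marks.

72 marks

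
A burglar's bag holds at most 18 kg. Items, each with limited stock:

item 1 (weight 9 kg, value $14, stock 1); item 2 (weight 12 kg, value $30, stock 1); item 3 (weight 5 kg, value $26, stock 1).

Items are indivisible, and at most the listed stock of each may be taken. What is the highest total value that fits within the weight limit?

Best selections within weight 18 and stock limits:
- 1×item 2 + 1×item 3: weight 17, value 56
- 1×item 1 + 1×item 3: weight 14, value 40
- 1×item 2: weight 12, value 30
Best: $56.

$56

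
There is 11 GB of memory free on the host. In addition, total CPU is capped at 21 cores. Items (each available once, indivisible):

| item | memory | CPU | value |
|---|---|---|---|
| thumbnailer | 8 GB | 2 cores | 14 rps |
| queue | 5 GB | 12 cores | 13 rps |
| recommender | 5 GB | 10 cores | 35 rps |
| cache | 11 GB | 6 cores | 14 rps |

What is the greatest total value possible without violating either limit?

Feasible sets respecting both limits:
- recommender: memory 5, CPU 10, value 35
- thumbnailer: memory 8, CPU 2, value 14
- cache: memory 11, CPU 6, value 14
Best: 35 rps.

35 rps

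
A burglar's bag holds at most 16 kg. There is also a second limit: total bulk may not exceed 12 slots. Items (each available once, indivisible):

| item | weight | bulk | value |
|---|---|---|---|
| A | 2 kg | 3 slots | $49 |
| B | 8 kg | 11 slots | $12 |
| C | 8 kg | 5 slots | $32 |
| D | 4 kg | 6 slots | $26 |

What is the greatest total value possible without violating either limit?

$81

Feasible sets respecting both limits:
- A+C: weight 10, bulk 8, value 81
- A+D: weight 6, bulk 9, value 75
- C+D: weight 12, bulk 11, value 58
- A: weight 2, bulk 3, value 49
Best: $81.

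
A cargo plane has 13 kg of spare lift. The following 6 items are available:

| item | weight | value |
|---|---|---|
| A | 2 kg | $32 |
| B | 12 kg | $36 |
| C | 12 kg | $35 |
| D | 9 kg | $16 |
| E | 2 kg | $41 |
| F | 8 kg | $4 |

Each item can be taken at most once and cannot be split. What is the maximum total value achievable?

$89

Check high-value combinations within 13 kg:
- A+D+E: weight 2+9+2=13, value 32+16+41=89
- A+E+F: weight 2+2+8=12, value 32+41+4=77
- A+E: weight 2+2=4, value 32+41=73
Best: $89.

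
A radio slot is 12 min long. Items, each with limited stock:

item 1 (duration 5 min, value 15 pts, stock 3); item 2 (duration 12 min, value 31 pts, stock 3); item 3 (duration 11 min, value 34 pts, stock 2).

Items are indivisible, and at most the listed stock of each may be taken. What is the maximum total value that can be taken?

34 pts

Best selections within duration 12 and stock limits:
- 1×item 3: duration 11, value 34
- 1×item 2: duration 12, value 31
Best: 34 pts.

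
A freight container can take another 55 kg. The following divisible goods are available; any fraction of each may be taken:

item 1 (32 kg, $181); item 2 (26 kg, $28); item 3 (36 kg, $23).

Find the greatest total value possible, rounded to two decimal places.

Take in order of value per unit:
- item 1 (181/32 per unit): all 32 → value 181, running total 181.00
- item 2 (28/26 per unit): 23 of 26 → value 23×28/26 = 24.7692, running total 205.77
Total 205.77.

205.77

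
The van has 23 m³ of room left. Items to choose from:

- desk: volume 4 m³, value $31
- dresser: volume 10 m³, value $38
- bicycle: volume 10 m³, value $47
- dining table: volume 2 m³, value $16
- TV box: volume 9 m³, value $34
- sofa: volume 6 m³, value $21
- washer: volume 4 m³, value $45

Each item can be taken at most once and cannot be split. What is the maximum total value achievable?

Check high-value combinations within 23 m³:
- desk+bicycle+dining table+washer: volume 4+10+2+4=20, value 31+47+16+45=139
- desk+TV box+sofa+washer: volume 4+9+6+4=23, value 31+34+21+45=131
- desk+dresser+dining table+washer: volume 4+10+2+4=20, value 31+38+16+45=130
- bicycle+dining table+sofa+washer: volume 10+2+6+4=22, value 47+16+21+45=129
- desk+dining table+TV box+washer: volume 4+2+9+4=19, value 31+16+34+45=126
Best: $139.

$139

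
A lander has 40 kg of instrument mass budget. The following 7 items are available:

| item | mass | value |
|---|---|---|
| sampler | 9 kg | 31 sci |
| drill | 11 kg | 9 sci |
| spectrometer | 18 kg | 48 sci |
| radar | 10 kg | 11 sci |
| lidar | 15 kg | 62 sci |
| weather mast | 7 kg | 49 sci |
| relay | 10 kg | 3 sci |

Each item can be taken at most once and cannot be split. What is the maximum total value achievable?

Check high-value combinations within 40 kg:
- spectrometer+lidar+weather mast: mass 18+15+7=40, value 48+62+49=159
- sampler+lidar+weather mast: mass 9+15+7=31, value 31+62+49=142
- sampler+spectrometer+weather mast: mass 9+18+7=34, value 31+48+49=128
- radar+lidar+weather mast: mass 10+15+7=32, value 11+62+49=122
- drill+lidar+weather mast: mass 11+15+7=33, value 9+62+49=120
Best: 159 sci.

159 sci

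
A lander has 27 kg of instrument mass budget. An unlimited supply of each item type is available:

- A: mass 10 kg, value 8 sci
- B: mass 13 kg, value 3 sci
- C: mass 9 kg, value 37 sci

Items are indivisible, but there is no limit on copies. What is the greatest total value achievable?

Best value-per-unit is C at 37/9, and filling with it alone uses mass 3×9=27. No mix of the others beats 3×37 = 111.

111 sci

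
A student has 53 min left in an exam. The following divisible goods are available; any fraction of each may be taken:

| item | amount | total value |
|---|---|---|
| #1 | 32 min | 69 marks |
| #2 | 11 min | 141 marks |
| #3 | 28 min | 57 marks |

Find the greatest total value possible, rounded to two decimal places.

230.36

Take in order of value per unit:
- #2 (141/11 per unit): all 11 → value 141, running total 141.00
- #1 (69/32 per unit): all 32 → value 69, running total 210.00
- #3 (57/28 per unit): 10 of 28 → value 10×57/28 = 20.3571, running total 230.36
Total 230.36.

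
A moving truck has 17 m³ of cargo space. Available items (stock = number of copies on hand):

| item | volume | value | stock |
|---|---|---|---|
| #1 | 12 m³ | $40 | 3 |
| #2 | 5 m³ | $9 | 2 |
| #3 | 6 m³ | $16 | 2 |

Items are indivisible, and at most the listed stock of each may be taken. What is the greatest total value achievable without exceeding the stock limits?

$49

Top feasible selections:
- 1×#1 + 1×#2: volume 17, value 49
- 1×#2 + 2×#3: volume 17, value 41
- 1×#1: volume 12, value 40
Best: $49.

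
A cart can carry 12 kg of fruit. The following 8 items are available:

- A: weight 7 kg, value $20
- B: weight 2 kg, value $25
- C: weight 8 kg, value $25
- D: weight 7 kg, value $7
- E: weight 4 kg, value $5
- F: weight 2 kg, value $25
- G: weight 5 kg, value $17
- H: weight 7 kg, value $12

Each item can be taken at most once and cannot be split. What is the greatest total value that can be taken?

Check high-value combinations within 12 kg:
- B+C+F: weight 2+8+2=12, value 25+25+25=75
- A+B+F: weight 7+2+2=11, value 20+25+25=70
- B+F+G: weight 2+2+5=9, value 25+25+17=67
Best: $75.

$75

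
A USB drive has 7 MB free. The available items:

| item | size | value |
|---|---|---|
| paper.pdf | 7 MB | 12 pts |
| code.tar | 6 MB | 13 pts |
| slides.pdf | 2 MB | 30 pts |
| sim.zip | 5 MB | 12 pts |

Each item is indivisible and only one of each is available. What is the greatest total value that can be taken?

Check high-value combinations within 7 MB:
- slides.pdf+sim.zip: size 2+5=7, value 30+12=42
- slides.pdf: size 2, value 30
- code.tar: size 6, value 13
Best: 42 pts.

42 pts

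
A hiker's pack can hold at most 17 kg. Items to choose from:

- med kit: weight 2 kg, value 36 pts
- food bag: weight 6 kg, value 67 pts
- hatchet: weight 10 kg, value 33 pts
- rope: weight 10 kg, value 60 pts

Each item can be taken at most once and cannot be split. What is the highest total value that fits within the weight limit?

127 pts

Check high-value combinations within 17 kg:
- food bag+rope: weight 6+10=16, value 67+60=127
- med kit+food bag: weight 2+6=8, value 36+67=103
- food bag+hatchet: weight 6+10=16, value 67+33=100
- med kit+rope: weight 2+10=12, value 36+60=96
- med kit+hatchet: weight 2+10=12, value 36+33=69
Best: 127 pts.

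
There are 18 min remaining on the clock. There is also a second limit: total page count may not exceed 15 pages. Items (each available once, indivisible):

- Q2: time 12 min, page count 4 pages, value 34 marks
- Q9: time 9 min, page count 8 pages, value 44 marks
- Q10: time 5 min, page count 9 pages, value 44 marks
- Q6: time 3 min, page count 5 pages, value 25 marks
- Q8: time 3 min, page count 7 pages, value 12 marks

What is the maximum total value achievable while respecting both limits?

Feasible sets respecting both limits:
- Q2+Q10: time 17, page count 13, value 78
- Q9+Q6: time 12, page count 13, value 69
- Q10+Q6: time 8, page count 14, value 69
Best: 78 marks.

78 marks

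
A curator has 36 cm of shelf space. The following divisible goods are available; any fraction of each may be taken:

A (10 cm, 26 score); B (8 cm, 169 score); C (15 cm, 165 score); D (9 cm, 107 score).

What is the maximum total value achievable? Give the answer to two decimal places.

451.40

Take in order of value per unit:
- B (169/8 per unit): all 8 → value 169, running total 169.00
- D (107/9 per unit): all 9 → value 107, running total 276.00
- C (165/15 per unit): all 15 → value 165, running total 441.00
- A (26/10 per unit): 4 of 10 → value 4×26/10 = 10.4000, running total 451.40
Total 451.40.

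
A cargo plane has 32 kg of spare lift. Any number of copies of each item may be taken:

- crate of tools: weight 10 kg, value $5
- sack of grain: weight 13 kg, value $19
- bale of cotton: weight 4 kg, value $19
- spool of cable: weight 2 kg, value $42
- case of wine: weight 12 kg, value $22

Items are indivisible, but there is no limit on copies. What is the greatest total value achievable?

Best value-per-unit is spool of cable at 42/2, and filling with it alone uses weight 16×2=32. No mix of the others beats 16×42 = 672.

$672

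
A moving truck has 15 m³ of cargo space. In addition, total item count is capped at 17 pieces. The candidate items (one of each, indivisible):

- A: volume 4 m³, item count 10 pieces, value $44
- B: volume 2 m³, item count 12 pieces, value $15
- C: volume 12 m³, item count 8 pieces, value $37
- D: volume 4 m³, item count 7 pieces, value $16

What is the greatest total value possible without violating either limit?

Feasible sets respecting both limits:
- A+D: volume 8, item count 17, value 60
- A: volume 4, item count 10, value 44
- C: volume 12, item count 8, value 37
- D: volume 4, item count 7, value 16
Best: $60.

$60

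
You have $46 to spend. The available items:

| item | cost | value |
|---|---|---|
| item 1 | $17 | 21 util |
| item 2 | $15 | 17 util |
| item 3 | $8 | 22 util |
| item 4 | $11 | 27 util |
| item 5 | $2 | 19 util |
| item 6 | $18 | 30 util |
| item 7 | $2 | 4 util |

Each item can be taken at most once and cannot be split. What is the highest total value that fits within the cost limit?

Check high-value combinations within $46:
- item 3+item 4+item 5+item 6+item 7: cost 8+11+2+18+2=41, value 22+27+19+30+4=102
- item 3+item 4+item 5+item 6: cost 8+11+2+18=39, value 22+27+19+30=98
- item 1+item 3+item 4+item 5+item 7: cost 17+8+11+2+2=40, value 21+22+27+19+4=93
Best: 102 util.

102 util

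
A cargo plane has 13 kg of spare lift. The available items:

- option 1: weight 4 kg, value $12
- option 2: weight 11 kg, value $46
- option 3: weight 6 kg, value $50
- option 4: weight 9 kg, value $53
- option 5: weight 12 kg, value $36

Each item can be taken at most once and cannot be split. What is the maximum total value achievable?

Check high-value combinations within 13 kg:
- option 1+option 4: weight 4+9=13, value 12+53=65
- option 1+option 3: weight 4+6=10, value 12+50=62
- option 4: weight 9, value 53
- option 3: weight 6, value 50
- option 2: weight 11, value 46
Best: $65.

$65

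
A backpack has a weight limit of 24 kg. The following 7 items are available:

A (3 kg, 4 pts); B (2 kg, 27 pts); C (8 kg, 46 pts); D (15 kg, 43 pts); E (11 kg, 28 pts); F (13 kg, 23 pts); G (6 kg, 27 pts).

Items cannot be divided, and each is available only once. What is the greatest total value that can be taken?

Check high-value combinations within 24 kg:
- A+B+C+E: weight 3+2+8+11=24, value 4+27+46+28=105
- A+B+C+G: weight 3+2+8+6=19, value 4+27+46+27=104
- B+C+E: weight 2+8+11=21, value 27+46+28=101
Best: 105 pts.

105 pts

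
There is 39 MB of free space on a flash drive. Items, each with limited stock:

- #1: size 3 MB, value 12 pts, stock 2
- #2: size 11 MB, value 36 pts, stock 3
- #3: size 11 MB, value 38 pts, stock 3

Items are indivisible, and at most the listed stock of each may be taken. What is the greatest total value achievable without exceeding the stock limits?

138 pts

Best selections within size 39 and stock limits:
- 2×#1 + 3×#3: size 39, value 138
- 2×#1 + 1×#2 + 2×#3: size 39, value 136
- 2×#1 + 2×#2 + 1×#3: size 39, value 134
- 2×#1 + 3×#2: size 39, value 132
Best: 138 pts.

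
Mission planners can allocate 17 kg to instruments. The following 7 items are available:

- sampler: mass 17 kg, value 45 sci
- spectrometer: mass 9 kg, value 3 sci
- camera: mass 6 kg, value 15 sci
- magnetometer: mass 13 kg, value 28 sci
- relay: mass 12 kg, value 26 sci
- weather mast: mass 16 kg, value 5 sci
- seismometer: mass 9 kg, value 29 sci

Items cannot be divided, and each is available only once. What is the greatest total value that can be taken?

45 sci

Check high-value combinations within 17 kg:
- sampler: mass 17, value 45
- camera+seismometer: mass 6+9=15, value 15+29=44
- seismometer: mass 9, value 29
- magnetometer: mass 13, value 28
- relay: mass 12, value 26
Best: 45 sci.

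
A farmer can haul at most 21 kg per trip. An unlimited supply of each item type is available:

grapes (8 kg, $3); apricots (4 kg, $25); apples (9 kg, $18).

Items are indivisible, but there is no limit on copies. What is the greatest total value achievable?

Best value-per-unit is apricots at 25/4, and filling with it alone uses weight 5×4=20. No mix of the others beats 5×25 = 125.

$125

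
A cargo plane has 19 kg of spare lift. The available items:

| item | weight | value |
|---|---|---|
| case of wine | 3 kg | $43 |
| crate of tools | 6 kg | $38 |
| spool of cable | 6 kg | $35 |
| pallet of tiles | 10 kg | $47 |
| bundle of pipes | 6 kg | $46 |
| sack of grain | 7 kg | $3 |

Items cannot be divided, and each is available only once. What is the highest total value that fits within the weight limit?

$136

This is a 0/1 knapsack; check combinations near the capacity.
- case of wine+pallet of tiles+bundle of pipes: weight 3+10+6=19, value 43+47+46=136
- case of wine+crate of tools+pallet of tiles: weight 3+6+10=19, value 43+38+47=128
- case of wine+crate of tools+bundle of pipes: weight 3+6+6=15, value 43+38+46=127
- case of wine+spool of cable+pallet of tiles: weight 3+6+10=19, value 43+35+47=125
- case of wine+spool of cable+bundle of pipes: weight 3+6+6=15, value 43+35+46=124
Best: $136.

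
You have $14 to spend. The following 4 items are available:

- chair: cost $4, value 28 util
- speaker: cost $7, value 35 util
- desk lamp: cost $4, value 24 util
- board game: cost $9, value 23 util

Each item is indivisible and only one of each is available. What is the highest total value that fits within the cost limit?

63 util

This is a 0/1 knapsack; check combinations near the capacity.
- chair+speaker: cost 4+7=11, value 28+35=63
- speaker+desk lamp: cost 7+4=11, value 35+24=59
- chair+desk lamp: cost 4+4=8, value 28+24=52
Best: 63 util.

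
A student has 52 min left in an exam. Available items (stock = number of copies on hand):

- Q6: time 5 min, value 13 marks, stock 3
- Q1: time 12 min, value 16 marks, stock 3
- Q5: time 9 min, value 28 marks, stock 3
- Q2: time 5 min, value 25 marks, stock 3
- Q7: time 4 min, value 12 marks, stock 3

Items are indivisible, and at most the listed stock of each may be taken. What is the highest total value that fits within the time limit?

Top feasible selections:
- 2×Q6 + 3×Q5 + 3×Q2: time 52, value 185
- 1×Q6 + 3×Q5 + 3×Q2 + 1×Q7: time 51, value 184
- 3×Q5 + 3×Q2 + 2×Q7: time 50, value 183
- 3×Q6 + 2×Q5 + 3×Q2 + 1×Q7: time 52, value 182
Best: 185 marks.

185 marks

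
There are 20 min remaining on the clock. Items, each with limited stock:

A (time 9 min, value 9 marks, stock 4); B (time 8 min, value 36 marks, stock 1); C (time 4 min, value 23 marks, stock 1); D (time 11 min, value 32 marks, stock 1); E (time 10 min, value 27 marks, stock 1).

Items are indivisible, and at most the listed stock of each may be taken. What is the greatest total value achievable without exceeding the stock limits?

68 marks

Best selections within time 20 and stock limits:
- 1×B + 1×D: time 19, value 68
- 1×B + 1×E: time 18, value 63
- 1×B + 1×C: time 12, value 59
- 1×C + 1×D: time 15, value 55
Best: 68 marks.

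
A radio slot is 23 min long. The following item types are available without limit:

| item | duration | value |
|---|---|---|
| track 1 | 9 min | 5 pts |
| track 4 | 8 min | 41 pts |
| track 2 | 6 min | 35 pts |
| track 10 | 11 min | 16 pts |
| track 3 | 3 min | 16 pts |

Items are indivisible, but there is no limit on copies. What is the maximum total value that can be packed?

127 pts

Best value-per-unit is track 2 at 35/6; filling with it alone gives 3×35 = 105.
Optimal mix: 1×track 4 + 2×track 2 + 1×track 3 → duration 23, value 127.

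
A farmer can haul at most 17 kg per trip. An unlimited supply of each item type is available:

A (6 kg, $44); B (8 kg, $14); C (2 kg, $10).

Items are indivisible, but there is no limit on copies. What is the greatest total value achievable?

$108

Best value-per-unit is A at 44/6; filling with it alone gives 2×44 = 88.
Optimal mix: 2×A + 2×C → weight 16, value 108.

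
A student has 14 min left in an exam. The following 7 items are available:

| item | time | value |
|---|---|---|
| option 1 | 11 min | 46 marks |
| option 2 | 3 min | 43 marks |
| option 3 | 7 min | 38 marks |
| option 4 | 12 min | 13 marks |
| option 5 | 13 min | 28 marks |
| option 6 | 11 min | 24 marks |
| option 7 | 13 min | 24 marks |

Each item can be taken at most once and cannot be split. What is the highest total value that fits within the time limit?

89 marks

This is a 0/1 knapsack; check combinations near the capacity.
- option 1+option 2: time 11+3=14, value 46+43=89
- option 2+option 3: time 3+7=10, value 43+38=81
- option 2+option 6: time 3+11=14, value 43+24=67
- option 1: time 11, value 46
Best: 89 marks.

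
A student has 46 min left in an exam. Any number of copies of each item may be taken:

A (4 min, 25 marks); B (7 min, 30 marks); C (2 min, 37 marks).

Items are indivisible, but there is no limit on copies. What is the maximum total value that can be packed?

851 marks

Best value-per-unit is C at 37/2, and filling with it alone uses time 23×2=46. No mix of the others beats 23×37 = 851.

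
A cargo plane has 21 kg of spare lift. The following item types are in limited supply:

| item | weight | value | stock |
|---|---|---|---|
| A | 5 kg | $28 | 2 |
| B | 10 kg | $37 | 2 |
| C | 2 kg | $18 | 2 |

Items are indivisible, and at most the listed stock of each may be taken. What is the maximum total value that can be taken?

Top feasible selections:
- 1×A + 1×B + 2×C: weight 19, value 101
- 2×A + 1×B: weight 20, value 93
Best: $101.

$101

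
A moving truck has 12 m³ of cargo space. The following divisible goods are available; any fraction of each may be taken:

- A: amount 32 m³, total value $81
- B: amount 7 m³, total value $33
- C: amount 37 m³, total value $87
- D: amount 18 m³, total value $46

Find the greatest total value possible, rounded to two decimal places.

Take in order of value per unit:
- B (33/7 per unit): all 7 → value 33, running total 33.00
- D (46/18 per unit): 5 of 18 → value 5×46/18 = 12.7778, running total 45.78
Total 45.78.

45.78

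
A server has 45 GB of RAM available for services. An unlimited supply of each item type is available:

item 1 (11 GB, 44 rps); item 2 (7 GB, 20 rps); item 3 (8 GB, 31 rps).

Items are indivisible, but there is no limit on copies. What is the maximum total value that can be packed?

176 rps

Best value-per-unit is item 1 at 44/11, and filling with it alone uses memory 4×11=44. No mix of the others beats 4×44 = 176.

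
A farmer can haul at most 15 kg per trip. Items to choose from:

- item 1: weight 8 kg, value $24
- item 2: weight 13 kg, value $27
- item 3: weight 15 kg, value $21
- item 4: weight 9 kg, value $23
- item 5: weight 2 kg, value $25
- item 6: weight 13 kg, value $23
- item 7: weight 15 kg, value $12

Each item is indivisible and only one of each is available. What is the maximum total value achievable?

$52

This is a 0/1 knapsack; check combinations near the capacity.
- item 2+item 5: weight 13+2=15, value 27+25=52
- item 1+item 5: weight 8+2=10, value 24+25=49
- item 4+item 5: weight 9+2=11, value 23+25=48
- item 5+item 6: weight 2+13=15, value 25+23=48
Best: $52.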